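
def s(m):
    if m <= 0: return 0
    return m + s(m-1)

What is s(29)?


s(29)
= 29 + 28 + 27 + 26 + 25 + 24 + 23 + 22 + 21 + 20 + 19 + 18 + 17 + 16 + 15 + 14 + 13 + 12 + 11 + 10 + 9 + 8 + 7 + 6 + 5 + 4 + 3 + 2 + 1 + s(0)
= 29 + 28 + 27 + 26 + 25 + 24 + 23 + 22 + 21 + 20 + 19 + 18 + 17 + 16 + 15 + 14 + 13 + 12 + 11 + 10 + 9 + 8 + 7 + 6 + 5 + 4 + 3 + 2 + 1 + 0
= 435

435


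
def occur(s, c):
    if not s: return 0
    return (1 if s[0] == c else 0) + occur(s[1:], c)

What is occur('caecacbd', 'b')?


s[0]='c' != 'b' -> 0
s[0]='a' != 'b' -> 0
s[0]='e' != 'b' -> 0
s[0]='c' != 'b' -> 0
s[0]='a' != 'b' -> 0
s[0]='c' != 'b' -> 0
s[0]='b' == 'b' -> 1
s[0]='d' != 'b' -> 0
Sum: 0 + 0 + 0 + 0 + 0 + 0 + 1 + 0 = 1

1


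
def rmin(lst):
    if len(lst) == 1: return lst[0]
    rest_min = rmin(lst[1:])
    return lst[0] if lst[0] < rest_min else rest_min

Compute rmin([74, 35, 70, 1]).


rmin([74, 35, 70, 1]): compare 74 with rmin([35, 70, 1])
rmin([35, 70, 1]): compare 35 with rmin([70, 1])
rmin([70, 1]): compare 70 with rmin([1])
rmin([1]) = 1  (base case)
Compare 70 with 1 -> 1
Compare 35 with 1 -> 1
Compare 74 with 1 -> 1

1


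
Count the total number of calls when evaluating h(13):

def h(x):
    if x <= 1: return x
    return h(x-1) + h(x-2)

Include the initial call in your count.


Let C(n) = total calls for h(n)
C(0) = 1, C(1) = 1
C(2) = 1 + C(1) + C(0) = 1 + 1 + 1 = 3
C(3) = 1 + C(2) + C(1) = 1 + 3 + 1 = 5
C(4) = 1 + C(3) + C(2) = 1 + 5 + 3 = 9
C(5) = 1 + C(4) + C(3) = 1 + 9 + 5 = 15
C(6) = 1 + C(5) + C(4) = 1 + 15 + 9 = 25
C(7) = 1 + C(6) + C(5) = 1 + 25 + 15 = 41
C(8) = 1 + C(7) + C(6) = 1 + 41 + 25 = 67
C(9) = 1 + C(8) + C(7) = 1 + 67 + 41 = 109
C(10) = 1 + C(9) + C(8) = 1 + 109 + 67 = 177
C(11) = 1 + C(10) + C(9) = 1 + 177 + 109 = 287
C(12) = 1 + C(11) + C(10) = 1 + 287 + 177 = 465
C(13) = 1 + C(12) + C(11) = 1 + 465 + 287 = 753

753


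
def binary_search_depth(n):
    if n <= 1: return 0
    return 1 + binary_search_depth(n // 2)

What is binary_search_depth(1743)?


1743 / 2 = 871
871 / 2 = 435
435 / 2 = 217
217 / 2 = 108
108 / 2 = 54
54 / 2 = 27
27 / 2 = 13
13 / 2 = 6
6 / 2 = 3
3 / 2 = 1
Reached 1 after 10 halvings

10


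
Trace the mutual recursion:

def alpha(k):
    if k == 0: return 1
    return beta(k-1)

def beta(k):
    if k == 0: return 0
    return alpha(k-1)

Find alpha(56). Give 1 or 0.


alpha(56) = beta(55)
beta(55) = alpha(54)
alpha(54) = beta(53)
beta(53) = alpha(52)
alpha(52) = beta(51)
beta(51) = alpha(50)
alpha(50) = beta(49)
beta(49) = alpha(48)
alpha(48) = beta(47)
beta(47) = alpha(46)
alpha(46) = beta(45)
beta(45) = alpha(44)
alpha(44) = beta(43)
beta(43) = alpha(42)
alpha(42) = beta(41)
beta(41) = alpha(40)
alpha(40) = beta(39)
beta(39) = alpha(38)
alpha(38) = beta(37)
beta(37) = alpha(36)
alpha(36) = beta(35)
beta(35) = alpha(34)
alpha(34) = beta(33)
beta(33) = alpha(32)
alpha(32) = beta(31)
beta(31) = alpha(30)
alpha(30) = beta(29)
beta(29) = alpha(28)
alpha(28) = beta(27)
beta(27) = alpha(26)
alpha(26) = beta(25)
beta(25) = alpha(24)
alpha(24) = beta(23)
beta(23) = alpha(22)
alpha(22) = beta(21)
beta(21) = alpha(20)
alpha(20) = beta(19)
beta(19) = alpha(18)
alpha(18) = beta(17)
beta(17) = alpha(16)
alpha(16) = beta(15)
beta(15) = alpha(14)
alpha(14) = beta(13)
beta(13) = alpha(12)
alpha(12) = beta(11)
beta(11) = alpha(10)
alpha(10) = beta(9)
beta(9) = alpha(8)
alpha(8) = beta(7)
beta(7) = alpha(6)
alpha(6) = beta(5)
beta(5) = alpha(4)
alpha(4) = beta(3)
beta(3) = alpha(2)
alpha(2) = beta(1)
beta(1) = alpha(0)
alpha(0) = 1  (base case)
Result: 1

1


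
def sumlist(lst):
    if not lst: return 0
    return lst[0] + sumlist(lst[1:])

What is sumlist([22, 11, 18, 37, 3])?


sumlist([22, 11, 18, 37, 3]) = 22 + sumlist([11, 18, 37, 3])
sumlist([11, 18, 37, 3]) = 11 + sumlist([18, 37, 3])
sumlist([18, 37, 3]) = 18 + sumlist([37, 3])
sumlist([37, 3]) = 37 + sumlist([3])
sumlist([3]) = 3 + sumlist([])
sumlist([]) = 0  (base case)
Total: 22 + 11 + 18 + 37 + 3 + 0 = 91

91


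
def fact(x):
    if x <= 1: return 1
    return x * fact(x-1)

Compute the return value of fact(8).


fact(8)
= 8 * fact(7)
= 8 * 7 * fact(6)
= 8 * 7 * 6 * fact(5)
= 8 * 7 * 6 * 5 * fact(4)
= 8 * 7 * 6 * 5 * 4 * fact(3)
= 8 * 7 * 6 * 5 * 4 * 3 * fact(2)
= 8 * 7 * 6 * 5 * 4 * 3 * 2 * fact(1)
= 8 * 7 * 6 * 5 * 4 * 3 * 2 * 1
= 40320

40320


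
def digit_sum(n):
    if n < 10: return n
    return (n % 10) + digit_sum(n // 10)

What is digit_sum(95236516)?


digit_sum(95236516) = 6 + digit_sum(9523651)
digit_sum(9523651) = 1 + digit_sum(952365)
digit_sum(952365) = 5 + digit_sum(95236)
digit_sum(95236) = 6 + digit_sum(9523)
digit_sum(9523) = 3 + digit_sum(952)
digit_sum(952) = 2 + digit_sum(95)
digit_sum(95) = 5 + digit_sum(9)
digit_sum(9) = 9  (base case)
Total: 6 + 1 + 5 + 6 + 3 + 2 + 5 + 9 = 37

37


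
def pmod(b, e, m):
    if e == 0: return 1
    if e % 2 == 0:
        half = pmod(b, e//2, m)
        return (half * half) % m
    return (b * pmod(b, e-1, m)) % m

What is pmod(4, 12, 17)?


pmod(4, 12, 17): e is even, compute pmod(4, 6, 17)
  pmod(4, 6, 17): e is even, compute pmod(4, 3, 17)
    pmod(4, 3, 17): e is odd, compute pmod(4, 2, 17)
      pmod(4, 2, 17): e is even, compute pmod(4, 1, 17)
        pmod(4, 1, 17): e is odd, compute pmod(4, 0, 17)
          pmod(4, 0, 17) = 1
        (4 * 1) % 17 = 4
      half=4, (4*4) % 17 = 16
    (4 * 16) % 17 = 13
  half=13, (13*13) % 17 = 16
half=16, (16*16) % 17 = 1

1


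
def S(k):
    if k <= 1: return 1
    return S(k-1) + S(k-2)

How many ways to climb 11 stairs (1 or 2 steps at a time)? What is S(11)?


Building up from base cases:
S(0) = 1
S(1) = 1
S(2) = S(1) + S(0) = 1 + 1 = 2
S(3) = S(2) + S(1) = 2 + 1 = 3
S(4) = S(3) + S(2) = 3 + 2 = 5
S(5) = S(4) + S(3) = 5 + 3 = 8
S(6) = S(5) + S(4) = 8 + 5 = 13
S(7) = S(6) + S(5) = 13 + 8 = 21
S(8) = S(7) + S(6) = 21 + 13 = 34
S(9) = S(8) + S(7) = 34 + 21 = 55
S(10) = S(9) + S(8) = 55 + 34 = 89
S(11) = S(10) + S(9) = 89 + 55 = 144

144


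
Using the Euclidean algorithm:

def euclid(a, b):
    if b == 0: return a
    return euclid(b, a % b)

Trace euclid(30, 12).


euclid(30, 12) = euclid(12, 6)
euclid(12, 6) = euclid(6, 0)
euclid(6, 0) = 6  (base case)

6


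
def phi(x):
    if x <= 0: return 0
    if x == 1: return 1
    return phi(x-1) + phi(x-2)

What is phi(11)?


Computing phi(11) bottom-up:
phi(0) = 0
phi(1) = 1
phi(2) = phi(1) + phi(0) = 1 + 0 = 1
phi(3) = phi(2) + phi(1) = 1 + 1 = 2
phi(4) = phi(3) + phi(2) = 2 + 1 = 3
phi(5) = phi(4) + phi(3) = 3 + 2 = 5
phi(6) = phi(5) + phi(4) = 5 + 3 = 8
phi(7) = phi(6) + phi(5) = 8 + 5 = 13
phi(8) = phi(7) + phi(6) = 13 + 8 = 21
phi(9) = phi(8) + phi(7) = 21 + 13 = 34
phi(10) = phi(9) + phi(8) = 34 + 21 = 55
phi(11) = phi(10) + phi(9) = 55 + 34 = 89

89


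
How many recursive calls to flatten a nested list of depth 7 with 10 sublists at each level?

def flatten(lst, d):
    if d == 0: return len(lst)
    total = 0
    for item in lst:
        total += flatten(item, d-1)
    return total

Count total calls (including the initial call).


At depth 0 (root): 1 call
At depth 1: each of 1 parents calls flatten on 10 children = 10 calls
At depth 2: each of 10 parents calls flatten on 10 children = 100 calls
At depth 3: each of 100 parents calls flatten on 10 children = 1000 calls
At depth 4: each of 1000 parents calls flatten on 10 children = 10000 calls
At depth 5: each of 10000 parents calls flatten on 10 children = 100000 calls
At depth 6: each of 100000 parents calls flatten on 10 children = 1000000 calls
At depth 7: each of 1000000 parents calls flatten on 10 children = 10000000 calls
Total: 1 + 10 + 100 + 1000 + 10000 + 100000 + 1000000 + 10000000 = 11111111

11111111


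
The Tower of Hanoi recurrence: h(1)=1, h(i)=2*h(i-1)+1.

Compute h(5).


h(5) = 2 * h(4) + 1
h(4) = 2 * h(3) + 1
h(3) = 2 * h(2) + 1
h(2) = 2 * h(1) + 1
h(1) = 1  (base case)
h(2) = 2 * 1 + 1 = 3
h(3) = 2 * 3 + 1 = 7
h(4) = 2 * 7 + 1 = 15
h(5) = 2 * 15 + 1 = 31

31


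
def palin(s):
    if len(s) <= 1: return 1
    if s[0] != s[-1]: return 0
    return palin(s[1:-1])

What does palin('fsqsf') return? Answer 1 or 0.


palin('fsqsf'): s[0]='f' == s[-1]='f' -> check palin('sqs')
palin('sqs'): s[0]='s' == s[-1]='s' -> check palin('q')
palin('q'): len <= 1 -> return 1  (base case)
Result: 1 (palindrome)

1


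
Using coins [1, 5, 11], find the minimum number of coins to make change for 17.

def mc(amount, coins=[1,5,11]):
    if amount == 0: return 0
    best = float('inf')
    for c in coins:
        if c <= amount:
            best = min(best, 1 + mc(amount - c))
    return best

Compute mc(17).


Building up with DP:
mc(0) = 0
mc(1) = min(1+mc(0)=1+0=1) = 1
mc(2) = min(1+mc(1)=1+1=2) = 2
mc(3) = min(1+mc(2)=1+2=3) = 3
mc(4) = min(1+mc(3)=1+3=4) = 4
mc(5) = min(1+mc(4)=1+4=5, 1+mc(0)=1+0=1) = 1
mc(6) = min(1+mc(5)=1+1=2, 1+mc(1)=1+1=2) = 2
mc(7) = min(1+mc(6)=1+2=3, 1+mc(2)=1+2=3) = 3
mc(8) = min(1+mc(7)=1+3=4, 1+mc(3)=1+3=4) = 4
mc(9) = min(1+mc(8)=1+4=5, 1+mc(4)=1+4=5) = 5
mc(10) = min(1+mc(9)=1+5=6, 1+mc(5)=1+1=2) = 2
mc(11) = min(1+mc(10)=1+2=3, 1+mc(6)=1+2=3, 1+mc(0)=1+0=1) = 1
mc(12) = min(1+mc(11)=1+1=2, 1+mc(7)=1+3=4, 1+mc(1)=1+1=2) = 2
mc(13) = min(1+mc(12)=1+2=3, 1+mc(8)=1+4=5, 1+mc(2)=1+2=3) = 3
mc(14) = min(1+mc(13)=1+3=4, 1+mc(9)=1+5=6, 1+mc(3)=1+3=4) = 4
mc(15) = min(1+mc(14)=1+4=5, 1+mc(10)=1+2=3, 1+mc(4)=1+4=5) = 3
mc(16) = min(1+mc(15)=1+3=4, 1+mc(11)=1+1=2, 1+mc(5)=1+1=2) = 2
mc(17) = min(1+mc(16)=1+2=3, 1+mc(12)=1+2=3, 1+mc(6)=1+2=3) = 3

3


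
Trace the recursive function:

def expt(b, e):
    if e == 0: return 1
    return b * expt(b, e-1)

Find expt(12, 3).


expt(12, 3)
= 12 * expt(12, 2)
= 12 * 12 * expt(12, 1)
= 12 * 12 * 12 * expt(12, 0)
= 12 * 12 * 12 * 1
= 1728

1728


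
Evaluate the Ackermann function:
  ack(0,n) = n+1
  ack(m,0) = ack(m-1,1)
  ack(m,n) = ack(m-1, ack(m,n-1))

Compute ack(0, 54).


ack(0, 54) = 55
Result: ack(0, 54) = 55

55


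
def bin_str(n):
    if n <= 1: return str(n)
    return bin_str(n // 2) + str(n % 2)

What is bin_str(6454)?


bin_str(6454) = bin_str(3227) + '0'
bin_str(3227) = bin_str(1613) + '1'
bin_str(1613) = bin_str(806) + '1'
bin_str(806) = bin_str(403) + '0'
bin_str(403) = bin_str(201) + '1'
bin_str(201) = bin_str(100) + '1'
bin_str(100) = bin_str(50) + '0'
bin_str(50) = bin_str(25) + '0'
bin_str(25) = bin_str(12) + '1'
bin_str(12) = bin_str(6) + '0'
bin_str(6) = bin_str(3) + '0'
bin_str(3) = bin_str(1) + '1'
bin_str(1) = '1'  (base case)
Concatenating: '1' + '1' + '0' + '0' + '1' + '0' + '0' + '1' + '1' + '0' + '1' + '1' + '0' = '1100100110110'

1100100110110


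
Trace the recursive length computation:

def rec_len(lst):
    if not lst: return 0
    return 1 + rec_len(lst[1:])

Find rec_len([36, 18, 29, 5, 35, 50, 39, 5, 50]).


rec_len([36, 18, 29, 5, 35, 50, 39, 5, 50]) = 1 + rec_len([18, 29, 5, 35, 50, 39, 5, 50])
rec_len([18, 29, 5, 35, 50, 39, 5, 50]) = 1 + rec_len([29, 5, 35, 50, 39, 5, 50])
rec_len([29, 5, 35, 50, 39, 5, 50]) = 1 + rec_len([5, 35, 50, 39, 5, 50])
rec_len([5, 35, 50, 39, 5, 50]) = 1 + rec_len([35, 50, 39, 5, 50])
rec_len([35, 50, 39, 5, 50]) = 1 + rec_len([50, 39, 5, 50])
rec_len([50, 39, 5, 50]) = 1 + rec_len([39, 5, 50])
rec_len([39, 5, 50]) = 1 + rec_len([5, 50])
rec_len([5, 50]) = 1 + rec_len([50])
rec_len([50]) = 1 + rec_len([])
rec_len([]) = 0  (base case)
Unwinding: 1 + 1 + 1 + 1 + 1 + 1 + 1 + 1 + 1 + 0 = 9

9


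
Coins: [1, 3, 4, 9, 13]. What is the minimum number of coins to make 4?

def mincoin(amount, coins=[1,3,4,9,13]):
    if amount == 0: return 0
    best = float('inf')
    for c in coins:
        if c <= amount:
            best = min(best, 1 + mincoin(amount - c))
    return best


Building up with DP:
mincoin(0) = 0
mincoin(1) = min(1+mincoin(0)=1+0=1) = 1
mincoin(2) = min(1+mincoin(1)=1+1=2) = 2
mincoin(3) = min(1+mincoin(2)=1+2=3, 1+mincoin(0)=1+0=1) = 1
mincoin(4) = min(1+mincoin(3)=1+1=2, 1+mincoin(1)=1+1=2, 1+mincoin(0)=1+0=1) = 1

1


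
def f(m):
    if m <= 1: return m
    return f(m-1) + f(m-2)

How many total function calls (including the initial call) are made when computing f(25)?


Let C(n) = total calls for f(n)
C(0) = 1, C(1) = 1
C(2) = 1 + C(1) + C(0) = 1 + 1 + 1 = 3
C(3) = 1 + C(2) + C(1) = 1 + 3 + 1 = 5
C(4) = 1 + C(3) + C(2) = 1 + 5 + 3 = 9
C(5) = 1 + C(4) + C(3) = 1 + 9 + 5 = 15
C(6) = 1 + C(5) + C(4) = 1 + 15 + 9 = 25
C(7) = 1 + C(6) + C(5) = 1 + 25 + 15 = 41
C(8) = 1 + C(7) + C(6) = 1 + 41 + 25 = 67
C(9) = 1 + C(8) + C(7) = 1 + 67 + 41 = 109
C(10) = 1 + C(9) + C(8) = 1 + 109 + 67 = 177
C(11) = 1 + C(10) + C(9) = 1 + 177 + 109 = 287
C(12) = 1 + C(11) + C(10) = 1 + 287 + 177 = 465
C(13) = 1 + C(12) + C(11) = 1 + 465 + 287 = 753
C(14) = 1 + C(13) + C(12) = 1 + 753 + 465 = 1219
C(15) = 1 + C(14) + C(13) = 1 + 1219 + 753 = 1973
C(16) = 1 + C(15) + C(14) = 1 + 1973 + 1219 = 3193
C(17) = 1 + C(16) + C(15) = 1 + 3193 + 1973 = 5167
C(18) = 1 + C(17) + C(16) = 1 + 5167 + 3193 = 8361
C(19) = 1 + C(18) + C(17) = 1 + 8361 + 5167 = 13529
C(20) = 1 + C(19) + C(18) = 1 + 13529 + 8361 = 21891
C(21) = 1 + C(20) + C(19) = 1 + 21891 + 13529 = 35421
C(22) = 1 + C(21) + C(20) = 1 + 35421 + 21891 = 57313
C(23) = 1 + C(22) + C(21) = 1 + 57313 + 35421 = 92735
C(24) = 1 + C(23) + C(22) = 1 + 92735 + 57313 = 150049
C(25) = 1 + C(24) + C(23) = 1 + 150049 + 92735 = 242785

242785


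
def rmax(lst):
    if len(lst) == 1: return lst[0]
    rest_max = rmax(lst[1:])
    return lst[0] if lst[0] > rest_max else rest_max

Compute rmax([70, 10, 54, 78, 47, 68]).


rmax([70, 10, 54, 78, 47, 68]): compare 70 with rmax([10, 54, 78, 47, 68])
rmax([10, 54, 78, 47, 68]): compare 10 with rmax([54, 78, 47, 68])
rmax([54, 78, 47, 68]): compare 54 with rmax([78, 47, 68])
rmax([78, 47, 68]): compare 78 with rmax([47, 68])
rmax([47, 68]): compare 47 with rmax([68])
rmax([68]) = 68  (base case)
Compare 47 with 68 -> 68
Compare 78 with 68 -> 78
Compare 54 with 78 -> 78
Compare 10 with 78 -> 78
Compare 70 with 78 -> 78

78


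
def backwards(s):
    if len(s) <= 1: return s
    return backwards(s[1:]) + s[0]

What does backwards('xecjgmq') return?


backwards('xecjgmq') = backwards('ecjgmq') + 'x'
backwards('ecjgmq') = backwards('cjgmq') + 'e'
backwards('cjgmq') = backwards('jgmq') + 'c'
backwards('jgmq') = backwards('gmq') + 'j'
backwards('gmq') = backwards('mq') + 'g'
backwards('mq') = backwards('q') + 'm'
backwards('q') = 'q'  (base case)
Concatenating: 'q' + 'm' + 'g' + 'j' + 'c' + 'e' + 'x' = 'qmgjcex'

qmgjcex


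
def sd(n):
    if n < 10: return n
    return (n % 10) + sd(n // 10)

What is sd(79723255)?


sd(79723255) = 5 + sd(7972325)
sd(7972325) = 5 + sd(797232)
sd(797232) = 2 + sd(79723)
sd(79723) = 3 + sd(7972)
sd(7972) = 2 + sd(797)
sd(797) = 7 + sd(79)
sd(79) = 9 + sd(7)
sd(7) = 7  (base case)
Total: 5 + 5 + 2 + 3 + 2 + 7 + 9 + 7 = 40

40


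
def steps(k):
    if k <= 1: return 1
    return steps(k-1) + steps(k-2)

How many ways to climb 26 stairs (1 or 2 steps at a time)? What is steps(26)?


Building up from base cases:
steps(0) = 1
steps(1) = 1
steps(2) = steps(1) + steps(0) = 1 + 1 = 2
steps(3) = steps(2) + steps(1) = 2 + 1 = 3
steps(4) = steps(3) + steps(2) = 3 + 2 = 5
steps(5) = steps(4) + steps(3) = 5 + 3 = 8
steps(6) = steps(5) + steps(4) = 8 + 5 = 13
steps(7) = steps(6) + steps(5) = 13 + 8 = 21
steps(8) = steps(7) + steps(6) = 21 + 13 = 34
steps(9) = steps(8) + steps(7) = 34 + 21 = 55
steps(10) = steps(9) + steps(8) = 55 + 34 = 89
steps(11) = steps(10) + steps(9) = 89 + 55 = 144
steps(12) = steps(11) + steps(10) = 144 + 89 = 233
steps(13) = steps(12) + steps(11) = 233 + 144 = 377
steps(14) = steps(13) + steps(12) = 377 + 233 = 610
steps(15) = steps(14) + steps(13) = 610 + 377 = 987
steps(16) = steps(15) + steps(14) = 987 + 610 = 1597
steps(17) = steps(16) + steps(15) = 1597 + 987 = 2584
steps(18) = steps(17) + steps(16) = 2584 + 1597 = 4181
steps(19) = steps(18) + steps(17) = 4181 + 2584 = 6765
steps(20) = steps(19) + steps(18) = 6765 + 4181 = 10946
steps(21) = steps(20) + steps(19) = 10946 + 6765 = 17711
steps(22) = steps(21) + steps(20) = 17711 + 10946 = 28657
steps(23) = steps(22) + steps(21) = 28657 + 17711 = 46368
steps(24) = steps(23) + steps(22) = 46368 + 28657 = 75025
steps(25) = steps(24) + steps(23) = 75025 + 46368 = 121393
steps(26) = steps(25) + steps(24) = 121393 + 75025 = 196418

196418


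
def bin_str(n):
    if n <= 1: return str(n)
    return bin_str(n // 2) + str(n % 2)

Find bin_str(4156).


bin_str(4156) = bin_str(2078) + '0'
bin_str(2078) = bin_str(1039) + '0'
bin_str(1039) = bin_str(519) + '1'
bin_str(519) = bin_str(259) + '1'
bin_str(259) = bin_str(129) + '1'
bin_str(129) = bin_str(64) + '1'
bin_str(64) = bin_str(32) + '0'
bin_str(32) = bin_str(16) + '0'
bin_str(16) = bin_str(8) + '0'
bin_str(8) = bin_str(4) + '0'
bin_str(4) = bin_str(2) + '0'
bin_str(2) = bin_str(1) + '0'
bin_str(1) = '1'  (base case)
Concatenating: '1' + '0' + '0' + '0' + '0' + '0' + '0' + '1' + '1' + '1' + '1' + '0' + '0' = '1000000111100'

1000000111100


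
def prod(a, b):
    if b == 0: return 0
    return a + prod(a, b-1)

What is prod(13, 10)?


prod(13, 10) = 13 + prod(13, 9)
prod(13, 9) = 13 + prod(13, 8)
prod(13, 8) = 13 + prod(13, 7)
prod(13, 7) = 13 + prod(13, 6)
prod(13, 6) = 13 + prod(13, 5)
prod(13, 5) = 13 + prod(13, 4)
prod(13, 4) = 13 + prod(13, 3)
prod(13, 3) = 13 + prod(13, 2)
prod(13, 2) = 13 + prod(13, 1)
prod(13, 1) = 13 + prod(13, 0)
prod(13, 0) = 0  (base case)
Total: 13 + 13 + 13 + 13 + 13 + 13 + 13 + 13 + 13 + 13 + 0 = 130

130


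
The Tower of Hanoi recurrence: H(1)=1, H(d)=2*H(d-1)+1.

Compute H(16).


H(16) = 2 * H(15) + 1
H(15) = 2 * H(14) + 1
H(14) = 2 * H(13) + 1
H(13) = 2 * H(12) + 1
H(12) = 2 * H(11) + 1
H(11) = 2 * H(10) + 1
H(10) = 2 * H(9) + 1
H(9) = 2 * H(8) + 1
H(8) = 2 * H(7) + 1
H(7) = 2 * H(6) + 1
H(6) = 2 * H(5) + 1
H(5) = 2 * H(4) + 1
H(4) = 2 * H(3) + 1
H(3) = 2 * H(2) + 1
H(2) = 2 * H(1) + 1
H(1) = 1  (base case)
H(2) = 2 * 1 + 1 = 3
H(3) = 2 * 3 + 1 = 7
H(4) = 2 * 7 + 1 = 15
H(5) = 2 * 15 + 1 = 31
H(6) = 2 * 31 + 1 = 63
H(7) = 2 * 63 + 1 = 127
H(8) = 2 * 127 + 1 = 255
H(9) = 2 * 255 + 1 = 511
H(10) = 2 * 511 + 1 = 1023
H(11) = 2 * 1023 + 1 = 2047
H(12) = 2 * 2047 + 1 = 4095
H(13) = 2 * 4095 + 1 = 8191
H(14) = 2 * 8191 + 1 = 16383
H(15) = 2 * 16383 + 1 = 32767
H(16) = 2 * 32767 + 1 = 65535

65535


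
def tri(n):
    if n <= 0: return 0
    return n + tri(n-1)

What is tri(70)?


tri(70)
= 70 + 69 + 68 + 67 + 66 + 65 + 64 + 63 + 62 + 61 + 60 + 59 + 58 + 57 + 56 + 55 + 54 + 53 + 52 + 51 + 50 + 49 + 48 + 47 + 46 + 45 + 44 + 43 + 42 + 41 + 40 + 39 + 38 + 37 + 36 + 35 + 34 + 33 + 32 + 31 + 30 + 29 + 28 + 27 + 26 + 25 + 24 + 23 + 22 + 21 + 20 + 19 + 18 + 17 + 16 + 15 + 14 + 13 + 12 + 11 + 10 + 9 + 8 + 7 + 6 + 5 + 4 + 3 + 2 + 1 + tri(0)
= 70 + 69 + 68 + 67 + 66 + 65 + 64 + 63 + 62 + 61 + 60 + 59 + 58 + 57 + 56 + 55 + 54 + 53 + 52 + 51 + 50 + 49 + 48 + 47 + 46 + 45 + 44 + 43 + 42 + 41 + 40 + 39 + 38 + 37 + 36 + 35 + 34 + 33 + 32 + 31 + 30 + 29 + 28 + 27 + 26 + 25 + 24 + 23 + 22 + 21 + 20 + 19 + 18 + 17 + 16 + 15 + 14 + 13 + 12 + 11 + 10 + 9 + 8 + 7 + 6 + 5 + 4 + 3 + 2 + 1 + 0
= 2485

2485


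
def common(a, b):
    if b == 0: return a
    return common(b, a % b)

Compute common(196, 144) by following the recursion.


common(196, 144) = common(144, 52)
common(144, 52) = common(52, 40)
common(52, 40) = common(40, 12)
common(40, 12) = common(12, 4)
common(12, 4) = common(4, 0)
common(4, 0) = 4  (base case)

4


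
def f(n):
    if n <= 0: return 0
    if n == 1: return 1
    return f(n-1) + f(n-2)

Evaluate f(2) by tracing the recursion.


Computing f(2) bottom-up:
f(0) = 0
f(1) = 1
f(2) = f(1) + f(0) = 1 + 0 = 1

1


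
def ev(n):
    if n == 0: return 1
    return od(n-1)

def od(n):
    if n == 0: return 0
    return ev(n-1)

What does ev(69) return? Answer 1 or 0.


ev(69) = od(68)
od(68) = ev(67)
ev(67) = od(66)
od(66) = ev(65)
ev(65) = od(64)
od(64) = ev(63)
ev(63) = od(62)
od(62) = ev(61)
ev(61) = od(60)
od(60) = ev(59)
ev(59) = od(58)
od(58) = ev(57)
ev(57) = od(56)
od(56) = ev(55)
ev(55) = od(54)
od(54) = ev(53)
ev(53) = od(52)
od(52) = ev(51)
ev(51) = od(50)
od(50) = ev(49)
ev(49) = od(48)
od(48) = ev(47)
ev(47) = od(46)
od(46) = ev(45)
ev(45) = od(44)
od(44) = ev(43)
ev(43) = od(42)
od(42) = ev(41)
ev(41) = od(40)
od(40) = ev(39)
ev(39) = od(38)
od(38) = ev(37)
ev(37) = od(36)
od(36) = ev(35)
ev(35) = od(34)
od(34) = ev(33)
ev(33) = od(32)
od(32) = ev(31)
ev(31) = od(30)
od(30) = ev(29)
ev(29) = od(28)
od(28) = ev(27)
ev(27) = od(26)
od(26) = ev(25)
ev(25) = od(24)
od(24) = ev(23)
ev(23) = od(22)
od(22) = ev(21)
ev(21) = od(20)
od(20) = ev(19)
ev(19) = od(18)
od(18) = ev(17)
ev(17) = od(16)
od(16) = ev(15)
ev(15) = od(14)
od(14) = ev(13)
ev(13) = od(12)
od(12) = ev(11)
ev(11) = od(10)
od(10) = ev(9)
ev(9) = od(8)
od(8) = ev(7)
ev(7) = od(6)
od(6) = ev(5)
ev(5) = od(4)
od(4) = ev(3)
ev(3) = od(2)
od(2) = ev(1)
ev(1) = od(0)
od(0) = 0  (base case)
Result: 0

0


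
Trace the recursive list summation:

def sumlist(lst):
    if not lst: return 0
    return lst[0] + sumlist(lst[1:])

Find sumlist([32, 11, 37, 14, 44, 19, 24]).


sumlist([32, 11, 37, 14, 44, 19, 24]) = 32 + sumlist([11, 37, 14, 44, 19, 24])
sumlist([11, 37, 14, 44, 19, 24]) = 11 + sumlist([37, 14, 44, 19, 24])
sumlist([37, 14, 44, 19, 24]) = 37 + sumlist([14, 44, 19, 24])
sumlist([14, 44, 19, 24]) = 14 + sumlist([44, 19, 24])
sumlist([44, 19, 24]) = 44 + sumlist([19, 24])
sumlist([19, 24]) = 19 + sumlist([24])
sumlist([24]) = 24 + sumlist([])
sumlist([]) = 0  (base case)
Total: 32 + 11 + 37 + 14 + 44 + 19 + 24 + 0 = 181

181


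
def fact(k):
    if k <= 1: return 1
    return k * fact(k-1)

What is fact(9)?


fact(9)
= 9 * fact(8)
= 9 * 8 * fact(7)
= 9 * 8 * 7 * fact(6)
= 9 * 8 * 7 * 6 * fact(5)
= 9 * 8 * 7 * 6 * 5 * fact(4)
= 9 * 8 * 7 * 6 * 5 * 4 * fact(3)
= 9 * 8 * 7 * 6 * 5 * 4 * 3 * fact(2)
= 9 * 8 * 7 * 6 * 5 * 4 * 3 * 2 * fact(1)
= 9 * 8 * 7 * 6 * 5 * 4 * 3 * 2 * 1
= 362880

362880


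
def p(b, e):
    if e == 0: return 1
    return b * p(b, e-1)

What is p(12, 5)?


p(12, 5)
= 12 * p(12, 4)
= 12 * 12 * p(12, 3)
= 12 * 12 * 12 * p(12, 2)
= 12 * 12 * 12 * 12 * p(12, 1)
= 12 * 12 * 12 * 12 * 12 * p(12, 0)
= 12 * 12 * 12 * 12 * 12 * 1
= 248832

248832


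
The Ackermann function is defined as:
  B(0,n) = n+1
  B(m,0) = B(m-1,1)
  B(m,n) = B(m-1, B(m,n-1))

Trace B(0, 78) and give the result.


B(0, 78) = 79
Result: B(0, 78) = 79

79


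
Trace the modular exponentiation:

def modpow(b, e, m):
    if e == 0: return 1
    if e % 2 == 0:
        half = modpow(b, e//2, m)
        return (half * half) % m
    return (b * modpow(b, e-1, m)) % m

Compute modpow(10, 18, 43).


modpow(10, 18, 43): e is even, compute modpow(10, 9, 43)
  modpow(10, 9, 43): e is odd, compute modpow(10, 8, 43)
    modpow(10, 8, 43): e is even, compute modpow(10, 4, 43)
      modpow(10, 4, 43): e is even, compute modpow(10, 2, 43)
        modpow(10, 2, 43): e is even, compute modpow(10, 1, 43)
          modpow(10, 1, 43): e is odd, compute modpow(10, 0, 43)
          modpow(10, 0, 43) = 1
          (10 * 1) % 43 = 10
        half=10, (10*10) % 43 = 14
      half=14, (14*14) % 43 = 24
    half=24, (24*24) % 43 = 17
  (10 * 17) % 43 = 41
half=41, (41*41) % 43 = 4

4


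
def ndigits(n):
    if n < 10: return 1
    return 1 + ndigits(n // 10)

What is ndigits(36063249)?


ndigits(36063249) = 1 + ndigits(3606324)
ndigits(3606324) = 1 + ndigits(360632)
ndigits(360632) = 1 + ndigits(36063)
ndigits(36063) = 1 + ndigits(3606)
ndigits(3606) = 1 + ndigits(360)
ndigits(360) = 1 + ndigits(36)
ndigits(36) = 1 + ndigits(3)
ndigits(3) = 1  (base case: 3 < 10)
Unwinding: 1 + 1 + 1 + 1 + 1 + 1 + 1 + 1 = 8

8


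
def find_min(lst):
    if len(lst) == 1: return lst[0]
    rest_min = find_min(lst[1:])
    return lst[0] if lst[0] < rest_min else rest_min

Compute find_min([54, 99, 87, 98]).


find_min([54, 99, 87, 98]): compare 54 with find_min([99, 87, 98])
find_min([99, 87, 98]): compare 99 with find_min([87, 98])
find_min([87, 98]): compare 87 with find_min([98])
find_min([98]) = 98  (base case)
Compare 87 with 98 -> 87
Compare 99 with 87 -> 87
Compare 54 with 87 -> 54

54


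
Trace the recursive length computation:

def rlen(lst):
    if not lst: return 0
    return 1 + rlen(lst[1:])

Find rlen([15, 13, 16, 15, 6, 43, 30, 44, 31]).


rlen([15, 13, 16, 15, 6, 43, 30, 44, 31]) = 1 + rlen([13, 16, 15, 6, 43, 30, 44, 31])
rlen([13, 16, 15, 6, 43, 30, 44, 31]) = 1 + rlen([16, 15, 6, 43, 30, 44, 31])
rlen([16, 15, 6, 43, 30, 44, 31]) = 1 + rlen([15, 6, 43, 30, 44, 31])
rlen([15, 6, 43, 30, 44, 31]) = 1 + rlen([6, 43, 30, 44, 31])
rlen([6, 43, 30, 44, 31]) = 1 + rlen([43, 30, 44, 31])
rlen([43, 30, 44, 31]) = 1 + rlen([30, 44, 31])
rlen([30, 44, 31]) = 1 + rlen([44, 31])
rlen([44, 31]) = 1 + rlen([31])
rlen([31]) = 1 + rlen([])
rlen([]) = 0  (base case)
Unwinding: 1 + 1 + 1 + 1 + 1 + 1 + 1 + 1 + 1 + 0 = 9

9


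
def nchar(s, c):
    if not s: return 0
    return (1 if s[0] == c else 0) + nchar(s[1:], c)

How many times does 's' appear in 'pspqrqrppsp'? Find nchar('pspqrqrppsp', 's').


s[0]='p' != 's' -> 0
s[0]='s' == 's' -> 1
s[0]='p' != 's' -> 0
s[0]='q' != 's' -> 0
s[0]='r' != 's' -> 0
s[0]='q' != 's' -> 0
s[0]='r' != 's' -> 0
s[0]='p' != 's' -> 0
s[0]='p' != 's' -> 0
s[0]='s' == 's' -> 1
s[0]='p' != 's' -> 0
Sum: 0 + 1 + 0 + 0 + 0 + 0 + 0 + 0 + 0 + 1 + 0 = 2

2


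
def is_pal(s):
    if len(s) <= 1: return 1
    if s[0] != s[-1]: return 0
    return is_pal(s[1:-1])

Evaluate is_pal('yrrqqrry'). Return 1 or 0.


is_pal('yrrqqrry'): s[0]='y' == s[-1]='y' -> check is_pal('rrqqrr')
is_pal('rrqqrr'): s[0]='r' == s[-1]='r' -> check is_pal('rqqr')
is_pal('rqqr'): s[0]='r' == s[-1]='r' -> check is_pal('qq')
is_pal('qq'): s[0]='q' == s[-1]='q' -> check is_pal('')
is_pal(''): len <= 1 -> return 1  (base case)
Result: 1 (palindrome)

1


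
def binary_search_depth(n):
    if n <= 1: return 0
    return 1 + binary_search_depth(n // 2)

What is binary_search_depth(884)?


884 / 2 = 442
442 / 2 = 221
221 / 2 = 110
110 / 2 = 55
55 / 2 = 27
27 / 2 = 13
13 / 2 = 6
6 / 2 = 3
3 / 2 = 1
Reached 1 after 9 halvings

9


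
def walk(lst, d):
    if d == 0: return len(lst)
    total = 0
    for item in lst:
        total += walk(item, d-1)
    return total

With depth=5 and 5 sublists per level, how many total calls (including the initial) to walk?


At depth 0 (root): 1 call
At depth 1: each of 1 parents calls walk on 5 children = 5 calls
At depth 2: each of 5 parents calls walk on 5 children = 25 calls
At depth 3: each of 25 parents calls walk on 5 children = 125 calls
At depth 4: each of 125 parents calls walk on 5 children = 625 calls
At depth 5: each of 625 parents calls walk on 5 children = 3125 calls
Total: 1 + 5 + 25 + 125 + 625 + 3125 = 3906

3906


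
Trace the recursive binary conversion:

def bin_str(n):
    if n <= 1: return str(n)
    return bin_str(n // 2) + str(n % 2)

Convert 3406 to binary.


bin_str(3406) = bin_str(1703) + '0'
bin_str(1703) = bin_str(851) + '1'
bin_str(851) = bin_str(425) + '1'
bin_str(425) = bin_str(212) + '1'
bin_str(212) = bin_str(106) + '0'
bin_str(106) = bin_str(53) + '0'
bin_str(53) = bin_str(26) + '1'
bin_str(26) = bin_str(13) + '0'
bin_str(13) = bin_str(6) + '1'
bin_str(6) = bin_str(3) + '0'
bin_str(3) = bin_str(1) + '1'
bin_str(1) = '1'  (base case)
Concatenating: '1' + '1' + '0' + '1' + '0' + '1' + '0' + '0' + '1' + '1' + '1' + '0' = '110101001110'

110101001110


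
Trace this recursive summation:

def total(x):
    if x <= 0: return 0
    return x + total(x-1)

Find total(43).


total(43)
= 43 + 42 + 41 + 40 + 39 + 38 + 37 + 36 + 35 + 34 + 33 + 32 + 31 + 30 + 29 + 28 + 27 + 26 + 25 + 24 + 23 + 22 + 21 + 20 + 19 + 18 + 17 + 16 + 15 + 14 + 13 + 12 + 11 + 10 + 9 + 8 + 7 + 6 + 5 + 4 + 3 + 2 + 1 + total(0)
= 43 + 42 + 41 + 40 + 39 + 38 + 37 + 36 + 35 + 34 + 33 + 32 + 31 + 30 + 29 + 28 + 27 + 26 + 25 + 24 + 23 + 22 + 21 + 20 + 19 + 18 + 17 + 16 + 15 + 14 + 13 + 12 + 11 + 10 + 9 + 8 + 7 + 6 + 5 + 4 + 3 + 2 + 1 + 0
= 946

946


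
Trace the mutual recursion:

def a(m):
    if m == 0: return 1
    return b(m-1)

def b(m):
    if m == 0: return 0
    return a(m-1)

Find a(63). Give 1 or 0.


a(63) = b(62)
b(62) = a(61)
a(61) = b(60)
b(60) = a(59)
a(59) = b(58)
b(58) = a(57)
a(57) = b(56)
b(56) = a(55)
a(55) = b(54)
b(54) = a(53)
a(53) = b(52)
b(52) = a(51)
a(51) = b(50)
b(50) = a(49)
a(49) = b(48)
b(48) = a(47)
a(47) = b(46)
b(46) = a(45)
a(45) = b(44)
b(44) = a(43)
a(43) = b(42)
b(42) = a(41)
a(41) = b(40)
b(40) = a(39)
a(39) = b(38)
b(38) = a(37)
a(37) = b(36)
b(36) = a(35)
a(35) = b(34)
b(34) = a(33)
a(33) = b(32)
b(32) = a(31)
a(31) = b(30)
b(30) = a(29)
a(29) = b(28)
b(28) = a(27)
a(27) = b(26)
b(26) = a(25)
a(25) = b(24)
b(24) = a(23)
a(23) = b(22)
b(22) = a(21)
a(21) = b(20)
b(20) = a(19)
a(19) = b(18)
b(18) = a(17)
a(17) = b(16)
b(16) = a(15)
a(15) = b(14)
b(14) = a(13)
a(13) = b(12)
b(12) = a(11)
a(11) = b(10)
b(10) = a(9)
a(9) = b(8)
b(8) = a(7)
a(7) = b(6)
b(6) = a(5)
a(5) = b(4)
b(4) = a(3)
a(3) = b(2)
b(2) = a(1)
a(1) = b(0)
b(0) = 0  (base case)
Result: 0

0


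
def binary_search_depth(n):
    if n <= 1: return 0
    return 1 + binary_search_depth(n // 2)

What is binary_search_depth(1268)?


1268 / 2 = 634
634 / 2 = 317
317 / 2 = 158
158 / 2 = 79
79 / 2 = 39
39 / 2 = 19
19 / 2 = 9
9 / 2 = 4
4 / 2 = 2
2 / 2 = 1
Reached 1 after 10 halvings

10


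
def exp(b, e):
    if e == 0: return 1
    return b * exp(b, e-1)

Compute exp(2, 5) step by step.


exp(2, 5)
= 2 * exp(2, 4)
= 2 * 2 * exp(2, 3)
= 2 * 2 * 2 * exp(2, 2)
= 2 * 2 * 2 * 2 * exp(2, 1)
= 2 * 2 * 2 * 2 * 2 * exp(2, 0)
= 2 * 2 * 2 * 2 * 2 * 1
= 32

32


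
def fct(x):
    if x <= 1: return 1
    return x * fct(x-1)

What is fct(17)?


fct(17)
= 17 * fct(16)
= 17 * 16 * fct(15)
= 17 * 16 * 15 * fct(14)
= 17 * 16 * 15 * 14 * fct(13)
= 17 * 16 * 15 * 14 * 13 * fct(12)
= 17 * 16 * 15 * 14 * 13 * 12 * fct(11)
= 17 * 16 * 15 * 14 * 13 * 12 * 11 * fct(10)
= 17 * 16 * 15 * 14 * 13 * 12 * 11 * 10 * fct(9)
= 17 * 16 * 15 * 14 * 13 * 12 * 11 * 10 * 9 * fct(8)
= 17 * 16 * 15 * 14 * 13 * 12 * 11 * 10 * 9 * 8 * fct(7)
= 17 * 16 * 15 * 14 * 13 * 12 * 11 * 10 * 9 * 8 * 7 * fct(6)
= 17 * 16 * 15 * 14 * 13 * 12 * 11 * 10 * 9 * 8 * 7 * 6 * fct(5)
= 17 * 16 * 15 * 14 * 13 * 12 * 11 * 10 * 9 * 8 * 7 * 6 * 5 * fct(4)
= 17 * 16 * 15 * 14 * 13 * 12 * 11 * 10 * 9 * 8 * 7 * 6 * 5 * 4 * fct(3)
= 17 * 16 * 15 * 14 * 13 * 12 * 11 * 10 * 9 * 8 * 7 * 6 * 5 * 4 * 3 * fct(2)
= 17 * 16 * 15 * 14 * 13 * 12 * 11 * 10 * 9 * 8 * 7 * 6 * 5 * 4 * 3 * 2 * fct(1)
= 17 * 16 * 15 * 14 * 13 * 12 * 11 * 10 * 9 * 8 * 7 * 6 * 5 * 4 * 3 * 2 * 1
= 355687428096000

355687428096000


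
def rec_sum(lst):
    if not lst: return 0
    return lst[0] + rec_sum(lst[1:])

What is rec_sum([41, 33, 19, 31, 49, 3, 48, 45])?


rec_sum([41, 33, 19, 31, 49, 3, 48, 45]) = 41 + rec_sum([33, 19, 31, 49, 3, 48, 45])
rec_sum([33, 19, 31, 49, 3, 48, 45]) = 33 + rec_sum([19, 31, 49, 3, 48, 45])
rec_sum([19, 31, 49, 3, 48, 45]) = 19 + rec_sum([31, 49, 3, 48, 45])
rec_sum([31, 49, 3, 48, 45]) = 31 + rec_sum([49, 3, 48, 45])
rec_sum([49, 3, 48, 45]) = 49 + rec_sum([3, 48, 45])
rec_sum([3, 48, 45]) = 3 + rec_sum([48, 45])
rec_sum([48, 45]) = 48 + rec_sum([45])
rec_sum([45]) = 45 + rec_sum([])
rec_sum([]) = 0  (base case)
Total: 41 + 33 + 19 + 31 + 49 + 3 + 48 + 45 + 0 = 269

269


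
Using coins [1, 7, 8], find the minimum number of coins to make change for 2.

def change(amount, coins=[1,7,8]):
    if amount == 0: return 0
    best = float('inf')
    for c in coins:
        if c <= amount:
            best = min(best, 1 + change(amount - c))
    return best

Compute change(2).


Building up with DP:
change(0) = 0
change(1) = min(1+change(0)=1+0=1) = 1
change(2) = min(1+change(1)=1+1=2) = 2

2


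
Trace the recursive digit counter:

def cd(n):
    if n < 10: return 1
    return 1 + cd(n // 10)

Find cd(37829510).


cd(37829510) = 1 + cd(3782951)
cd(3782951) = 1 + cd(378295)
cd(378295) = 1 + cd(37829)
cd(37829) = 1 + cd(3782)
cd(3782) = 1 + cd(378)
cd(378) = 1 + cd(37)
cd(37) = 1 + cd(3)
cd(3) = 1  (base case: 3 < 10)
Unwinding: 1 + 1 + 1 + 1 + 1 + 1 + 1 + 1 = 8

8


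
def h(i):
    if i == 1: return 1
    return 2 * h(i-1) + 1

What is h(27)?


h(27) = 2 * h(26) + 1
h(26) = 2 * h(25) + 1
h(25) = 2 * h(24) + 1
h(24) = 2 * h(23) + 1
h(23) = 2 * h(22) + 1
h(22) = 2 * h(21) + 1
h(21) = 2 * h(20) + 1
h(20) = 2 * h(19) + 1
h(19) = 2 * h(18) + 1
h(18) = 2 * h(17) + 1
h(17) = 2 * h(16) + 1
h(16) = 2 * h(15) + 1
h(15) = 2 * h(14) + 1
h(14) = 2 * h(13) + 1
h(13) = 2 * h(12) + 1
h(12) = 2 * h(11) + 1
h(11) = 2 * h(10) + 1
h(10) = 2 * h(9) + 1
h(9) = 2 * h(8) + 1
h(8) = 2 * h(7) + 1
h(7) = 2 * h(6) + 1
h(6) = 2 * h(5) + 1
h(5) = 2 * h(4) + 1
h(4) = 2 * h(3) + 1
h(3) = 2 * h(2) + 1
h(2) = 2 * h(1) + 1
h(1) = 1  (base case)
h(2) = 2 * 1 + 1 = 3
h(3) = 2 * 3 + 1 = 7
h(4) = 2 * 7 + 1 = 15
h(5) = 2 * 15 + 1 = 31
h(6) = 2 * 31 + 1 = 63
h(7) = 2 * 63 + 1 = 127
h(8) = 2 * 127 + 1 = 255
h(9) = 2 * 255 + 1 = 511
h(10) = 2 * 511 + 1 = 1023
h(11) = 2 * 1023 + 1 = 2047
h(12) = 2 * 2047 + 1 = 4095
h(13) = 2 * 4095 + 1 = 8191
h(14) = 2 * 8191 + 1 = 16383
h(15) = 2 * 16383 + 1 = 32767
h(16) = 2 * 32767 + 1 = 65535
h(17) = 2 * 65535 + 1 = 131071
h(18) = 2 * 131071 + 1 = 262143
h(19) = 2 * 262143 + 1 = 524287
h(20) = 2 * 524287 + 1 = 1048575
h(21) = 2 * 1048575 + 1 = 2097151
h(22) = 2 * 2097151 + 1 = 4194303
h(23) = 2 * 4194303 + 1 = 8388607
h(24) = 2 * 8388607 + 1 = 16777215
h(25) = 2 * 16777215 + 1 = 33554431
h(26) = 2 * 33554431 + 1 = 67108863
h(27) = 2 * 67108863 + 1 = 134217727

134217727


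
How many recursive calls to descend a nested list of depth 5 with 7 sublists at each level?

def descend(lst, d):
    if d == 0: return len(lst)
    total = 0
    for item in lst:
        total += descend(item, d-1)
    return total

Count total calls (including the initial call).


At depth 0 (root): 1 call
At depth 1: each of 1 parents calls descend on 7 children = 7 calls
At depth 2: each of 7 parents calls descend on 7 children = 49 calls
At depth 3: each of 49 parents calls descend on 7 children = 343 calls
At depth 4: each of 343 parents calls descend on 7 children = 2401 calls
At depth 5: each of 2401 parents calls descend on 7 children = 16807 calls
Total: 1 + 7 + 49 + 343 + 2401 + 16807 = 19608

19608


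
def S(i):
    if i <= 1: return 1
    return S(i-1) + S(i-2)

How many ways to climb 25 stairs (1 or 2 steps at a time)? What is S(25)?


Building up from base cases:
S(0) = 1
S(1) = 1
S(2) = S(1) + S(0) = 1 + 1 = 2
S(3) = S(2) + S(1) = 2 + 1 = 3
S(4) = S(3) + S(2) = 3 + 2 = 5
S(5) = S(4) + S(3) = 5 + 3 = 8
S(6) = S(5) + S(4) = 8 + 5 = 13
S(7) = S(6) + S(5) = 13 + 8 = 21
S(8) = S(7) + S(6) = 21 + 13 = 34
S(9) = S(8) + S(7) = 34 + 21 = 55
S(10) = S(9) + S(8) = 55 + 34 = 89
S(11) = S(10) + S(9) = 89 + 55 = 144
S(12) = S(11) + S(10) = 144 + 89 = 233
S(13) = S(12) + S(11) = 233 + 144 = 377
S(14) = S(13) + S(12) = 377 + 233 = 610
S(15) = S(14) + S(13) = 610 + 377 = 987
S(16) = S(15) + S(14) = 987 + 610 = 1597
S(17) = S(16) + S(15) = 1597 + 987 = 2584
S(18) = S(17) + S(16) = 2584 + 1597 = 4181
S(19) = S(18) + S(17) = 4181 + 2584 = 6765
S(20) = S(19) + S(18) = 6765 + 4181 = 10946
S(21) = S(20) + S(19) = 10946 + 6765 = 17711
S(22) = S(21) + S(20) = 17711 + 10946 = 28657
S(23) = S(22) + S(21) = 28657 + 17711 = 46368
S(24) = S(23) + S(22) = 46368 + 28657 = 75025
S(25) = S(24) + S(23) = 75025 + 46368 = 121393

121393


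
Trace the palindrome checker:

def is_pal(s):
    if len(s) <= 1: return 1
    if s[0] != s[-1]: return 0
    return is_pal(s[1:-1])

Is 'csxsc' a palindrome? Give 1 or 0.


is_pal('csxsc'): s[0]='c' == s[-1]='c' -> check is_pal('sxs')
is_pal('sxs'): s[0]='s' == s[-1]='s' -> check is_pal('x')
is_pal('x'): len <= 1 -> return 1  (base case)
Result: 1 (palindrome)

1


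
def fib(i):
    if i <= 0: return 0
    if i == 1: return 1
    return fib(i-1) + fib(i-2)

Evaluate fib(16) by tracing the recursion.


Computing fib(16) bottom-up:
fib(0) = 0
fib(1) = 1
fib(2) = fib(1) + fib(0) = 1 + 0 = 1
fib(3) = fib(2) + fib(1) = 1 + 1 = 2
fib(4) = fib(3) + fib(2) = 2 + 1 = 3
fib(5) = fib(4) + fib(3) = 3 + 2 = 5
fib(6) = fib(5) + fib(4) = 5 + 3 = 8
fib(7) = fib(6) + fib(5) = 8 + 5 = 13
fib(8) = fib(7) + fib(6) = 13 + 8 = 21
fib(9) = fib(8) + fib(7) = 21 + 13 = 34
fib(10) = fib(9) + fib(8) = 34 + 21 = 55
fib(11) = fib(10) + fib(9) = 55 + 34 = 89
fib(12) = fib(11) + fib(10) = 89 + 55 = 144
fib(13) = fib(12) + fib(11) = 144 + 89 = 233
fib(14) = fib(13) + fib(12) = 233 + 144 = 377
fib(15) = fib(14) + fib(13) = 377 + 233 = 610
fib(16) = fib(15) + fib(14) = 610 + 377 = 987

987


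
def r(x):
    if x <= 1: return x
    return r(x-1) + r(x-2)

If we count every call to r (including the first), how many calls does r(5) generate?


Let C(n) = total calls for r(n)
C(0) = 1, C(1) = 1
C(2) = 1 + C(1) + C(0) = 1 + 1 + 1 = 3
C(3) = 1 + C(2) + C(1) = 1 + 3 + 1 = 5
C(4) = 1 + C(3) + C(2) = 1 + 5 + 3 = 9
C(5) = 1 + C(4) + C(3) = 1 + 9 + 5 = 15

15


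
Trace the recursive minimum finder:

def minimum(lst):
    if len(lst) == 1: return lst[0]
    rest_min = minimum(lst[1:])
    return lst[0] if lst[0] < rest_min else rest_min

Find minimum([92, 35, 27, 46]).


minimum([92, 35, 27, 46]): compare 92 with minimum([35, 27, 46])
minimum([35, 27, 46]): compare 35 with minimum([27, 46])
minimum([27, 46]): compare 27 with minimum([46])
minimum([46]) = 46  (base case)
Compare 27 with 46 -> 27
Compare 35 with 27 -> 27
Compare 92 with 27 -> 27

27


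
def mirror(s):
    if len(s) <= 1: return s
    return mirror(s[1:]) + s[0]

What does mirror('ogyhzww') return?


mirror('ogyhzww') = mirror('gyhzww') + 'o'
mirror('gyhzww') = mirror('yhzww') + 'g'
mirror('yhzww') = mirror('hzww') + 'y'
mirror('hzww') = mirror('zww') + 'h'
mirror('zww') = mirror('ww') + 'z'
mirror('ww') = mirror('w') + 'w'
mirror('w') = 'w'  (base case)
Concatenating: 'w' + 'w' + 'z' + 'h' + 'y' + 'g' + 'o' = 'wwzhygo'

wwzhygo


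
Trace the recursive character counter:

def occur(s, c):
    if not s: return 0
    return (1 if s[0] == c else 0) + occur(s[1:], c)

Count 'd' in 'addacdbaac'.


s[0]='a' != 'd' -> 0
s[0]='d' == 'd' -> 1
s[0]='d' == 'd' -> 1
s[0]='a' != 'd' -> 0
s[0]='c' != 'd' -> 0
s[0]='d' == 'd' -> 1
s[0]='b' != 'd' -> 0
s[0]='a' != 'd' -> 0
s[0]='a' != 'd' -> 0
s[0]='c' != 'd' -> 0
Sum: 0 + 1 + 1 + 0 + 0 + 1 + 0 + 0 + 0 + 0 = 3

3


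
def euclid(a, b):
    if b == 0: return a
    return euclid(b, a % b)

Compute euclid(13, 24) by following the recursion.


euclid(13, 24) = euclid(24, 13)
euclid(24, 13) = euclid(13, 11)
euclid(13, 11) = euclid(11, 2)
euclid(11, 2) = euclid(2, 1)
euclid(2, 1) = euclid(1, 0)
euclid(1, 0) = 1  (base case)

1


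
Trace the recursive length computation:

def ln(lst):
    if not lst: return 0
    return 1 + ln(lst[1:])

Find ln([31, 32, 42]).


ln([31, 32, 42]) = 1 + ln([32, 42])
ln([32, 42]) = 1 + ln([42])
ln([42]) = 1 + ln([])
ln([]) = 0  (base case)
Unwinding: 1 + 1 + 1 + 0 = 3

3


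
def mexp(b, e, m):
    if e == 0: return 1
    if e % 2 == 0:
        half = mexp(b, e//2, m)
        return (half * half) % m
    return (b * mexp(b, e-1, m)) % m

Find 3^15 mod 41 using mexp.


mexp(3, 15, 41): e is odd, compute mexp(3, 14, 41)
  mexp(3, 14, 41): e is even, compute mexp(3, 7, 41)
    mexp(3, 7, 41): e is odd, compute mexp(3, 6, 41)
      mexp(3, 6, 41): e is even, compute mexp(3, 3, 41)
        mexp(3, 3, 41): e is odd, compute mexp(3, 2, 41)
          mexp(3, 2, 41): e is even, compute mexp(3, 1, 41)
          mexp(3, 1, 41): e is odd, compute mexp(3, 0, 41)
          mexp(3, 0, 41) = 1
          (3 * 1) % 41 = 3
          half=3, (3*3) % 41 = 9
        (3 * 9) % 41 = 27
      half=27, (27*27) % 41 = 32
    (3 * 32) % 41 = 14
  half=14, (14*14) % 41 = 32
(3 * 32) % 41 = 14

14


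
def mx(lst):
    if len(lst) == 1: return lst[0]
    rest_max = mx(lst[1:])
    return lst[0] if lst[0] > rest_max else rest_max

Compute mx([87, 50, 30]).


mx([87, 50, 30]): compare 87 with mx([50, 30])
mx([50, 30]): compare 50 with mx([30])
mx([30]) = 30  (base case)
Compare 50 with 30 -> 50
Compare 87 with 50 -> 87

87


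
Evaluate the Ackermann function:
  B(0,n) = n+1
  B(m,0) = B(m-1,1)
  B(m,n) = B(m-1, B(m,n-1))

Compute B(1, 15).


B(1, 15) = B(0, B(1, 14))
  B(1, 14) = B(0, B(1, 13))
    B(1, 13) = B(0, B(1, 12))
      B(1, 12) = B(0, B(1, 11))
        B(1, 11) = B(0, B(1, 10))
          B(1, 10) = B(0, B(1, 9))
          B(1, 9) = B(0, B(1, 8))
          B(1, 8) = B(0, B(1, 7))
          B(1, 7) = B(0, B(1, 6))
          B(1, 6) = B(0, B(1, 5))
          B(1, 5) = B(0, B(1, 4))
          B(1, 4) = B(0, B(1, 3))
          B(1, 3) = B(0, B(1, 2))
          B(1, 2) = B(0, B(1, 1))
          B(1, 1) = B(0, B(1, 0))
          B(1, 0) = B(0, 1)
          B(0, 1) = 2
            = B(0, 2)
          B(0, 2) = 3
            = B(0, 3)
          B(0, 3) = 4
            = B(0, 4)
          B(0, 4) = 5
            = B(0, 5)
          B(0, 5) = 6
... (trace truncated)
Result: B(1, 15) = 17

17
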